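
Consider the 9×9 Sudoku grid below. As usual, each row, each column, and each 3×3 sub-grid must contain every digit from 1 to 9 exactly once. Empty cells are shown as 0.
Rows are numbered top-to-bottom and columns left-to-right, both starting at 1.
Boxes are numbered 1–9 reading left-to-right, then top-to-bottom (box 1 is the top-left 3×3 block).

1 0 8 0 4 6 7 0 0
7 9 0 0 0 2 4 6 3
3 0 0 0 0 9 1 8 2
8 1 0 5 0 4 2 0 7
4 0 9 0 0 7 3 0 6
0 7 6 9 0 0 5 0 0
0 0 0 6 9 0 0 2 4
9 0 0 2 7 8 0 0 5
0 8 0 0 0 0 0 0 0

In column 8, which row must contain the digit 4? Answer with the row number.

Consider where 4 can go in column 8.
R1C8 is out (row 1 already has a 4).
R4C8 is out (row 4 already has a 4).
R5C8 is out (row 5 already has a 4).
R8C8 is out (box 9 already has a 4).
R9C8 is out (box 9 already has a 4).
So the only cell in column 8 that can hold 4 is R6C8.
That is row 6.

6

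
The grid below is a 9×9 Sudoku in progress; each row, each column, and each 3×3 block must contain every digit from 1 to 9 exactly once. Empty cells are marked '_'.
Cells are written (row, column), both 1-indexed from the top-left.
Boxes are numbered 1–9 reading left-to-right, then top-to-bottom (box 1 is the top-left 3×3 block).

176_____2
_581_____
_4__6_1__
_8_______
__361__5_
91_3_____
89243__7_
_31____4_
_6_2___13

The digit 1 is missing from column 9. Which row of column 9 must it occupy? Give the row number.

Consider where 1 can go in column 9.
(2,9) is out (row 2 already has a 1). (3,9) is out (row 3 already has a 1). (5,9) is out (row 5 already has a 1). (6,9) is out (row 6 already has a 1). The remaining empty cells in column 9 are similarly blocked.
So the only cell in column 9 that can hold 1 is (4,9).
That is row 4.

4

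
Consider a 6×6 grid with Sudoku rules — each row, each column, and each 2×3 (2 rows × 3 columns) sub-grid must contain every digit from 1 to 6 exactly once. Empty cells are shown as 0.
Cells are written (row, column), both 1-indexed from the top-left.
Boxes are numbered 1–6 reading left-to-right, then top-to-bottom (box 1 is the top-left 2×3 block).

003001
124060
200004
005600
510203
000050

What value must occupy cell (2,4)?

3

Cell (2,4) itself could take any of {3, 5} by direct elimination.
Consider where 3 can go in row 2.
(2,6) is out (column 6 already has a 3).
So the only cell in row 2 that can hold 3 is (2,4).
Therefore (2,4) = 3.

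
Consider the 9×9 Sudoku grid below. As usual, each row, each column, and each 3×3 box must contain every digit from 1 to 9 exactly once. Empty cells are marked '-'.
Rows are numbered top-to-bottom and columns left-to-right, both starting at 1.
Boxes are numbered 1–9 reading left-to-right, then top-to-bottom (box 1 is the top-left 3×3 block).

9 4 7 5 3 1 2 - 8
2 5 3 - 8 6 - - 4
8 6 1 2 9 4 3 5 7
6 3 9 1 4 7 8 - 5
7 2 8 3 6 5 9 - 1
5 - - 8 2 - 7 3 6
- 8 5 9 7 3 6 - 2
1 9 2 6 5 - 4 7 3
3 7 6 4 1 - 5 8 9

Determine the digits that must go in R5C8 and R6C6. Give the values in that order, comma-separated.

For R5C8:
  Row 5 already contains {1, 2, 3, 5, 6, 7, 8, 9}.
  Column 8 already contains {3, 5, 7, 8}.
  Its 3×3 block (box 6) already contains {1, 3, 5, 6, 7, 8, 9}.
  The only value from 1–9 not eliminated is 4, so R5C8 = 4.
For R6C6:
  Row 6 already contains {2, 3, 5, 6, 7, 8}.
  Column 6 already contains {1, 3, 4, 5, 6, 7}.
  Its 3×3 block (box 5) already contains {1, 2, 3, 4, 5, 6, 7, 8}.
  The only value from 1–9 not eliminated is 9, so R6C6 = 9.

4,9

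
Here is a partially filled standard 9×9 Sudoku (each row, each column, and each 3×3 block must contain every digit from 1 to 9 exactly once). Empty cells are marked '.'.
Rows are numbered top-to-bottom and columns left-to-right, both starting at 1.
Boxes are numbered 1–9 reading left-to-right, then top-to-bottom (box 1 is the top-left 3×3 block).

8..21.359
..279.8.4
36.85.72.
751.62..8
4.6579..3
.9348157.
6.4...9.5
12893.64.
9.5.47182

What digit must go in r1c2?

4

Cell r1c2 itself could take any of {4, 7} by direct elimination.
Consider where 4 can go in box 1.
r1c3 is out (column 3 already has a 4).
r2c1 is out (row 2 already has a 4).
r2c2 is out (row 2 already has a 4).
r3c3 is out (column 3 already has a 4).
So the only cell in box 1 that can hold 4 is r1c2.
Therefore r1c2 = 4.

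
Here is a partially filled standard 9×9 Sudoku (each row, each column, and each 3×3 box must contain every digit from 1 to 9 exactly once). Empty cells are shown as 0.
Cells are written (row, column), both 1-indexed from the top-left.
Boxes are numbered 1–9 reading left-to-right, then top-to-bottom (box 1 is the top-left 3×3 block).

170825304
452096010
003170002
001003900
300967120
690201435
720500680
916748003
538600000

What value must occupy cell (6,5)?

Row 6 already contains {1, 2, 3, 4, 5, 6, 9}.
Column 5 already contains {2, 4, 6, 7, 9}.
Its 3×3 block (box 5) already contains {1, 2, 3, 6, 7, 9}.
The only value from 1–9 not eliminated is 8, so (6,5) = 8.

8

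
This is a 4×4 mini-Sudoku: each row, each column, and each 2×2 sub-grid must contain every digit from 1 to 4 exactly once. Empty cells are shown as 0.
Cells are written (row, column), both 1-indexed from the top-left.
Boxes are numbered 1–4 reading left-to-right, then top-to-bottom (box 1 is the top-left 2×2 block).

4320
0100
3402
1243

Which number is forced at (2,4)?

Row 2 already contains {1}.
Column 4 already contains {2, 3}.
Its 2×2 block (box 2) already contains {2}.
The only value from 1–4 not eliminated is 4, so (2,4) = 4.

4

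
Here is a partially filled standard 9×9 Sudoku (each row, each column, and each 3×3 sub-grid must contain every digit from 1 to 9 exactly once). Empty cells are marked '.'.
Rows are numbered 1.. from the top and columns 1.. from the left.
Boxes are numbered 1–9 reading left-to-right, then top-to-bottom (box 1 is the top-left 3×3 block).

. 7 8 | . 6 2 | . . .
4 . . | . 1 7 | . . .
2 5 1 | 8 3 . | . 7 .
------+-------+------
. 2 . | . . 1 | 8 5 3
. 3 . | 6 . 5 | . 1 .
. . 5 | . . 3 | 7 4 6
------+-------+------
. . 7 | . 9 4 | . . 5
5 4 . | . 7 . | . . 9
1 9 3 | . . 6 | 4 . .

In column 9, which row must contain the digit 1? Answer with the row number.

1

Consider where 1 can go in column 9.
row 2, column 9 is out (row 2 already has a 1).
row 3, column 9 is out (row 3 already has a 1).
row 5, column 9 is out (row 5 already has a 1).
row 9, column 9 is out (row 9 already has a 1).
So the only cell in column 9 that can hold 1 is row 1, column 9.
That is row 1.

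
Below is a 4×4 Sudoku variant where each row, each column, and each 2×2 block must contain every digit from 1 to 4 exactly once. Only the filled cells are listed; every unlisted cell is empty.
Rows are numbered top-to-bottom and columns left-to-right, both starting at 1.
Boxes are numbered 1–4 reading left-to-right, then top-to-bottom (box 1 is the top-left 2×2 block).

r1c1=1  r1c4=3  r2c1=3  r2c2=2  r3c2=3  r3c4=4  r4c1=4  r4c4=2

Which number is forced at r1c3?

2

Cell r1c3 itself could take any of {2, 4} by direct elimination.
Consider where 2 can go in row 1.
r1c2 is out (column 2 already has a 2).
So the only cell in row 1 that can hold 2 is r1c3.
Therefore r1c3 = 2.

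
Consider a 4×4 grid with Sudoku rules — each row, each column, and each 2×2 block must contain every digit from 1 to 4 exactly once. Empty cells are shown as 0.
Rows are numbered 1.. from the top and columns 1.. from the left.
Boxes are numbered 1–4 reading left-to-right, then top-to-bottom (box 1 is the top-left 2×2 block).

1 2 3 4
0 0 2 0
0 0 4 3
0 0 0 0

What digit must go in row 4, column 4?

2

Cell row 4, column 4 itself could take any of {1, 2} by direct elimination.
Consider where 2 can go in box 4.
row 4, column 3 is out (column 3 already has a 2).
So the only cell in box 4 that can hold 2 is row 4, column 4.
Therefore row 4, column 4 = 2.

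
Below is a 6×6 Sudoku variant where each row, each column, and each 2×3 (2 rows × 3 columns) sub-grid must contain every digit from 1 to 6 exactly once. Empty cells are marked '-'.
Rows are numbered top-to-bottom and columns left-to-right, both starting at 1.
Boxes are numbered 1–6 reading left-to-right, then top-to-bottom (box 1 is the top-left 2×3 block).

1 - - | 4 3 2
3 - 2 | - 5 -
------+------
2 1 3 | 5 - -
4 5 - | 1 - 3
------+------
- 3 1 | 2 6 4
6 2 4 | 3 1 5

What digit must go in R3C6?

Row 3 already contains {1, 2, 3, 5}.
Column 6 already contains {2, 3, 4, 5}.
Its 2×3 block (box 4) already contains {1, 3, 5}.
The only value from 1–6 not eliminated is 6, so R3C6 = 6.

6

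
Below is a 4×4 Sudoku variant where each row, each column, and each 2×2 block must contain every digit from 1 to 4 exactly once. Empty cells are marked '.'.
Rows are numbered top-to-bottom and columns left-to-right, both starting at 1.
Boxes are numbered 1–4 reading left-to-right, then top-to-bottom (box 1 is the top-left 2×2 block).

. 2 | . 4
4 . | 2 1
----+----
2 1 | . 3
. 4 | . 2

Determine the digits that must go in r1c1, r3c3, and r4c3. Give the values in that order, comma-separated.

1,4,1

For r1c1:
  Consider where 1 can go in column 1.
  r4c1 is out (box 3 already has a 1).
  So the only cell in column 1 that can hold 1 is r1c1.
  So r1c1 = 1.
For r3c3:
  Row 3 already contains {1, 2, 3}.
  Column 3 already contains {2}.
  Its 2×2 block (box 4) already contains {2, 3}.
  The only value from 1–4 not eliminated is 4, so r3c3 = 4.
For r4c3:
  Row 4 already contains {2, 4}.
  Column 3 already contains {2}.
  Its 2×2 block (box 4) already contains {2, 3}.
  The only value from 1–4 not eliminated is 1, so r4c3 = 1.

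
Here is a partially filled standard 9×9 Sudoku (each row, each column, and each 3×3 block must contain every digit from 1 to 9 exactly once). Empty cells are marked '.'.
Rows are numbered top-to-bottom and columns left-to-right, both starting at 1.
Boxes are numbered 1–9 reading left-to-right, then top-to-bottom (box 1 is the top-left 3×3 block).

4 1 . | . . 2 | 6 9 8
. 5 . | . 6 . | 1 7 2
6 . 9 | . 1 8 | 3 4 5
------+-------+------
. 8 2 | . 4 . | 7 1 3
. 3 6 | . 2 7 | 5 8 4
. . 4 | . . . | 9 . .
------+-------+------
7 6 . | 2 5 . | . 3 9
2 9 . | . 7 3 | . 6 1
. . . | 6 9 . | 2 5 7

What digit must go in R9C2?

Row 9 already contains {2, 5, 6, 7, 9}.
Column 2 already contains {1, 3, 5, 6, 8, 9}.
Its 3×3 block (box 7) already contains {2, 6, 7, 9}.
The only value from 1–9 not eliminated is 4, so R9C2 = 4.

4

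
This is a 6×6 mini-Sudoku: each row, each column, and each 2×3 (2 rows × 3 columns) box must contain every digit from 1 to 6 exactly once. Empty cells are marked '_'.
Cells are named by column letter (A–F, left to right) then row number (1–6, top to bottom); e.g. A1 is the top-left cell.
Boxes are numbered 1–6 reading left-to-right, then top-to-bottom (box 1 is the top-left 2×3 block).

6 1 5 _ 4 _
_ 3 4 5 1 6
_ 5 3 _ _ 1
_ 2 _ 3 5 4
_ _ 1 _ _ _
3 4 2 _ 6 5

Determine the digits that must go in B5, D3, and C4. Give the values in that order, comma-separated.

For B5:
  Row 5 already contains {1}.
  Column B already contains {1, 2, 3, 4, 5}.
  Its 2×3 block (box 5) already contains {1, 2, 3, 4}.
  The only value from 1–6 not eliminated is 6, so B5 = 6.
For D3:
  Consider where 6 can go in box 4.
  E3 is out (column E already has a 6).
  So the only cell in box 4 that can hold 6 is D3.
  So D3 = 6.
For C4:
  Row 4 already contains {2, 3, 4, 5}.
  Column C already contains {1, 2, 3, 4, 5}.
  Its 2×3 block (box 3) already contains {2, 3, 5}.
  The only value from 1–6 not eliminated is 6, so C4 = 6.

6,6,6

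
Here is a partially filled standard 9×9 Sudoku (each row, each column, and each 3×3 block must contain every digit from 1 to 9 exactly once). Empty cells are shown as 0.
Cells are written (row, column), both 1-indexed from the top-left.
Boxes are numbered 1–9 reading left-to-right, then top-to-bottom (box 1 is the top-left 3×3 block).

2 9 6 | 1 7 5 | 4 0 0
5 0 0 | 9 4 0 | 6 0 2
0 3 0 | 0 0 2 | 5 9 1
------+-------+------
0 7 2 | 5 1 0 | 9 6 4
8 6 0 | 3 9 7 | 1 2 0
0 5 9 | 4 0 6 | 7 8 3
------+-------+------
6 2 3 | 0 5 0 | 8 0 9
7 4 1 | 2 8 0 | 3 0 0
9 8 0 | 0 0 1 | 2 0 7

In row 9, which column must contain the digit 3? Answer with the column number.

5

Consider where 3 can go in row 9.
(9,3) is out (column 3 already has a 3).
(9,4) is out (column 4 already has a 3).
(9,8) is out (box 9 already has a 3).
So the only cell in row 9 that can hold 3 is (9,5).
That is column 5.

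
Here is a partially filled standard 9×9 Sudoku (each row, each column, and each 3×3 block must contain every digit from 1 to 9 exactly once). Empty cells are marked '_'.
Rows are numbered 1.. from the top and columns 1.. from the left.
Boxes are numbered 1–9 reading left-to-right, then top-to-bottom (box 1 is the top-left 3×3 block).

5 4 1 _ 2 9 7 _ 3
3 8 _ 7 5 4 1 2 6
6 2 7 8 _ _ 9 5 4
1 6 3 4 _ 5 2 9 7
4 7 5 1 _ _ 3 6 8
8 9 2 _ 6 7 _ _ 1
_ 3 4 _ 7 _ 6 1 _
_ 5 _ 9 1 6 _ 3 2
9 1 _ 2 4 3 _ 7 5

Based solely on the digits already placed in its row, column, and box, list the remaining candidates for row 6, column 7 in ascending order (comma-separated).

4,5

Row 6 already contains {1, 2, 6, 7, 8, 9}.
Column 7 already contains {1, 2, 3, 6, 7, 9}.
Its 3×3 block (box 6) already contains {1, 2, 3, 6, 7, 8, 9}.
Removing those from 1–9 leaves {4, 5} as the candidates for row 6, column 7.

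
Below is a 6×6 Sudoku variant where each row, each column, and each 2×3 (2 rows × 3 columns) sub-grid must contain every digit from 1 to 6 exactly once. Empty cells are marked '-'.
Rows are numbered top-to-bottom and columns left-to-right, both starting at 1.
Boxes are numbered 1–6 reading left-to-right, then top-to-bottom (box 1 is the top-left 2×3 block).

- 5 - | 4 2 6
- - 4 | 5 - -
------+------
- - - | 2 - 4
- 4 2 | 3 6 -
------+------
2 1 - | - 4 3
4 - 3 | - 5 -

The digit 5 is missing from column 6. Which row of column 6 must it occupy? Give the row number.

4

Consider where 5 can go in column 6.
r2c6 is out (row 2 already has a 5).
r6c6 is out (row 6 already has a 5).
So the only cell in column 6 that can hold 5 is r4c6.
That is row 4.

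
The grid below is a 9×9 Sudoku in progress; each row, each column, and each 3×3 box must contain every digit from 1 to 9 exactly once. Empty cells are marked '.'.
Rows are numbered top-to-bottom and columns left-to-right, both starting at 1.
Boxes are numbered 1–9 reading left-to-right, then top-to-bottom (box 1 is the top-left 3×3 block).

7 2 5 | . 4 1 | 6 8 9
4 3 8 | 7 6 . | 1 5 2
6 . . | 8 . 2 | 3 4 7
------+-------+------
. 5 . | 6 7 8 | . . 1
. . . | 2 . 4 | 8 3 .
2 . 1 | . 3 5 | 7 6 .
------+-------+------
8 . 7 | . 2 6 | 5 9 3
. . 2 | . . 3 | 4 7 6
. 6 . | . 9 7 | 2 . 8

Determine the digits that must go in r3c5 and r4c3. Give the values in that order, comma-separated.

For r3c5:
  Row 3 already contains {2, 3, 4, 6, 7, 8}.
  Column 5 already contains {2, 3, 4, 6, 7, 9}.
  Its 3×3 block (box 2) already contains {1, 2, 4, 6, 7, 8}.
  The only value from 1–9 not eliminated is 5, so r3c5 = 5.
For r4c3:
  Consider where 4 can go in row 4.
  r4c1 is out (column 1 already has a 4).
  r4c7 is out (column 7 already has a 4).
  r4c8 is out (column 8 already has a 4).
  So the only cell in row 4 that can hold 4 is r4c3.
  So r4c3 = 4.

5,4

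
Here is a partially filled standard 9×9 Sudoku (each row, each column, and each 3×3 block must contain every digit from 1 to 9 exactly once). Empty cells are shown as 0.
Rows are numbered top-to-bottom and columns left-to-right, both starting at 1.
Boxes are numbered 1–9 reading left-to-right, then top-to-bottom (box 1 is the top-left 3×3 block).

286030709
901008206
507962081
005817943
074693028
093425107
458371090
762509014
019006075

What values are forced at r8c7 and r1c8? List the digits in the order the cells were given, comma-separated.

For r8c7:
  Consider where 3 can go in row 8.
  r8c5 is out (column 5 already has a 3).
  So the only cell in row 8 that can hold 3 is r8c7.
  So r8c7 = 3.
For r1c8:
  Row 1 already contains {2, 3, 6, 7, 8, 9}.
  Column 8 already contains {1, 2, 4, 7, 8, 9}.
  Its 3×3 block (box 3) already contains {1, 2, 6, 7, 8, 9}.
  The only value from 1–9 not eliminated is 5, so r1c8 = 5.

3,5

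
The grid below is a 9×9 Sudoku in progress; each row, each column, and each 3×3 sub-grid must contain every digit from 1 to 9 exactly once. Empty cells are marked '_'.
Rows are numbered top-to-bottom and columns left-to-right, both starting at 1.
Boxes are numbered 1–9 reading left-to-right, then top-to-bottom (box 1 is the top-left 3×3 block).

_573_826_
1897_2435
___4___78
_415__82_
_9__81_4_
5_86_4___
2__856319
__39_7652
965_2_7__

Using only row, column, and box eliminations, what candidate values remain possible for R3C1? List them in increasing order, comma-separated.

Row 3 already contains {4, 7, 8}.
Column 1 already contains {1, 2, 5, 9}.
Its 3×3 block (box 1) already contains {1, 5, 7, 8, 9}.
Removing those from 1–9 leaves {3, 6} as the candidates for R3C1.

3,6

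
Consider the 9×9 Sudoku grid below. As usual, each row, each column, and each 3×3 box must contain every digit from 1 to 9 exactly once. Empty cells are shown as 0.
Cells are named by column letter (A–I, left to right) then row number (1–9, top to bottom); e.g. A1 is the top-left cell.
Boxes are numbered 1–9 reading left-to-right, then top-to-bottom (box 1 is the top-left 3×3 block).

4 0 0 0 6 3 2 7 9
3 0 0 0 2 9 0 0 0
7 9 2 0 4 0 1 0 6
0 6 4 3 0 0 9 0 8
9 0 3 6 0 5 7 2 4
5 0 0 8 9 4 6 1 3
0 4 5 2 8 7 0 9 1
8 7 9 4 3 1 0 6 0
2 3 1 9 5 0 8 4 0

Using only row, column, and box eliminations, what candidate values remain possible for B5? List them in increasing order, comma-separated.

1,8

Row 5 already contains {2, 3, 4, 5, 6, 7, 9}.
Column B already contains {3, 4, 6, 7, 9}.
Its 3×3 block (box 4) already contains {3, 4, 5, 6, 9}.
Removing those from 1–9 leaves {1, 8} as the candidates for B5.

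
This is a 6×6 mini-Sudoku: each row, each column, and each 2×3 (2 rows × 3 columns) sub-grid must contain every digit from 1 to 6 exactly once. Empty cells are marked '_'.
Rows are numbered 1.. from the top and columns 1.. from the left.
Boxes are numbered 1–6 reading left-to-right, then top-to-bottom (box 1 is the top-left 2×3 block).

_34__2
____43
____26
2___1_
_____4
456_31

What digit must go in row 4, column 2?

Cell row 4, column 2 itself could take any of {4, 6} by direct elimination.
Consider where 6 can go in row 4.
row 4, column 3 is out (column 3 already has a 6).
row 4, column 4 is out (box 4 already has a 6).
row 4, column 6 is out (column 6 already has a 6).
So the only cell in row 4 that can hold 6 is row 4, column 2.
Therefore row 4, column 2 = 6.

6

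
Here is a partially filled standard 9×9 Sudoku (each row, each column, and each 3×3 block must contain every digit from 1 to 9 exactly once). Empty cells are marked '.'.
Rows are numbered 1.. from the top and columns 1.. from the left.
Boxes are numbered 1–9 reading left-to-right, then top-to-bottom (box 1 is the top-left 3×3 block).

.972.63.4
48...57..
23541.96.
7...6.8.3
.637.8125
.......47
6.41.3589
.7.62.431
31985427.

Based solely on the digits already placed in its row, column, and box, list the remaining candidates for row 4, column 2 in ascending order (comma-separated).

2,4,5

Row 4 already contains {3, 6, 7, 8}.
Column 2 already contains {1, 3, 6, 7, 8, 9}.
Its 3×3 block (box 4) already contains {3, 6, 7}.
Removing those from 1–9 leaves {2, 4, 5} as the candidates for row 4, column 2.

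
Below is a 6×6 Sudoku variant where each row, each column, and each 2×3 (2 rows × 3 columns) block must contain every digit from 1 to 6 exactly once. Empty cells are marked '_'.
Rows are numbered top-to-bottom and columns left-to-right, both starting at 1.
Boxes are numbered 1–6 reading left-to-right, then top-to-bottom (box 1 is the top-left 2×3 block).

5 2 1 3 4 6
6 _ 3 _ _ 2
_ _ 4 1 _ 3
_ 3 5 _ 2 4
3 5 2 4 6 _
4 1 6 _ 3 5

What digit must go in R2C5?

Cell R2C5 itself could take any of {1, 5} by direct elimination.
Consider where 1 can go in row 2.
R2C2 is out (column 2 already has a 1).
R2C4 is out (column 4 already has a 1).
So the only cell in row 2 that can hold 1 is R2C5.
Therefore R2C5 = 1.

1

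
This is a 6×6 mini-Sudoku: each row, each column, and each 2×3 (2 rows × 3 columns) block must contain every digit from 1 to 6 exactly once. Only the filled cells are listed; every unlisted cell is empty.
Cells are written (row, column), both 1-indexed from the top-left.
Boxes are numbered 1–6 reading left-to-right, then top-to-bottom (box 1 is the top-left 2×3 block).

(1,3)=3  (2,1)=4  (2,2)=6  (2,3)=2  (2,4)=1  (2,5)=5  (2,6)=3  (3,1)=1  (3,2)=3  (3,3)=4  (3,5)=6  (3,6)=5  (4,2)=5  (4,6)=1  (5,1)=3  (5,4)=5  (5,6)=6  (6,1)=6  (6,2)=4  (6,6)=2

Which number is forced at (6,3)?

5

Cell (6,3) itself could take any of {1, 5} by direct elimination.
Consider where 5 can go in box 5.
(5,2) is out (row 5 already has a 5).
(5,3) is out (row 5 already has a 5).
So the only cell in box 5 that can hold 5 is (6,3).
Therefore (6,3) = 5.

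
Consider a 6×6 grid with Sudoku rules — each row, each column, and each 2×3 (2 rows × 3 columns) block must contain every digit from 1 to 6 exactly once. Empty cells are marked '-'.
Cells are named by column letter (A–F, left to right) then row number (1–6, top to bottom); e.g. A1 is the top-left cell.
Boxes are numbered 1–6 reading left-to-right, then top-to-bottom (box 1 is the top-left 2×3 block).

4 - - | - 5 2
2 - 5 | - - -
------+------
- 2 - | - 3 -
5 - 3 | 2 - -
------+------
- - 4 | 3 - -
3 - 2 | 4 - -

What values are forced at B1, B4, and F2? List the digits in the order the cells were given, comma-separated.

3,4,3

For B1:
  Consider where 3 can go in row 1.
  C1 is out (column C already has a 3).
  D1 is out (column D already has a 3).
  So the only cell in row 1 that can hold 3 is B1.
  So B1 = 3.
For B4:
  Consider where 4 can go in column B.
  B1 is out (row 1 already has a 4).
  B2 is out (box 1 already has a 4).
  B5 is out (row 5 already has a 4).
  B6 is out (row 6 already has a 4).
  So the only cell in column B that can hold 4 is B4.
  So B4 = 4.
For F2:
  Consider where 3 can go in column F.
  F3 is out (row 3 already has a 3).
  F4 is out (row 4 already has a 3).
  F5 is out (row 5 already has a 3).
  F6 is out (row 6 already has a 3).
  So the only cell in column F that can hold 3 is F2.
  So F2 = 3.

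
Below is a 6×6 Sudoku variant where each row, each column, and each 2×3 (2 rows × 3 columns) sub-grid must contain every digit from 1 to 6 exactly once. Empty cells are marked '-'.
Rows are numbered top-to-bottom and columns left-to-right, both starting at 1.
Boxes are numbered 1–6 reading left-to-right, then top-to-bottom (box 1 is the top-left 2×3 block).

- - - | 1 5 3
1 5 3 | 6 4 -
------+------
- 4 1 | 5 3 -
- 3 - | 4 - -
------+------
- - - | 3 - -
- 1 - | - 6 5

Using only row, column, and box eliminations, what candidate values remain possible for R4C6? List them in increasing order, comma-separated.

1,2,6

Row 4 already contains {3, 4}.
Column 6 already contains {3, 5}.
Its 2×3 block (box 4) already contains {3, 4, 5}.
Removing those from 1–6 leaves {1, 2, 6} as the candidates for R4C6.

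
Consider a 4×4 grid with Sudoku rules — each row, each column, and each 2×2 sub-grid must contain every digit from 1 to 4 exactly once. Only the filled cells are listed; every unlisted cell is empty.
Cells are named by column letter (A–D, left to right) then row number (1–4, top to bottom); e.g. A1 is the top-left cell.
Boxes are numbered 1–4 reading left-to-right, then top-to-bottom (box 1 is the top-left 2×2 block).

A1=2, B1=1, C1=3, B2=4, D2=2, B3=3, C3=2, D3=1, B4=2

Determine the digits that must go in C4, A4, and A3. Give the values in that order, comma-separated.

For C4:
  Row 4 already contains {2}.
  Column C already contains {2, 3}.
  Its 2×2 block (box 4) already contains {1, 2}.
  The only value from 1–4 not eliminated is 4, so C4 = 4.
For A4:
  Consider where 1 can go in row 4.
  C4 is out (box 4 already has a 1).
  D4 is out (column D already has a 1).
  So the only cell in row 4 that can hold 1 is A4.
  So A4 = 1.
For A3:
  Row 3 already contains {1, 2, 3}.
  Column A already contains {2}.
  Its 2×2 block (box 3) already contains {2, 3}.
  The only value from 1–4 not eliminated is 4, so A3 = 4.

4,1,4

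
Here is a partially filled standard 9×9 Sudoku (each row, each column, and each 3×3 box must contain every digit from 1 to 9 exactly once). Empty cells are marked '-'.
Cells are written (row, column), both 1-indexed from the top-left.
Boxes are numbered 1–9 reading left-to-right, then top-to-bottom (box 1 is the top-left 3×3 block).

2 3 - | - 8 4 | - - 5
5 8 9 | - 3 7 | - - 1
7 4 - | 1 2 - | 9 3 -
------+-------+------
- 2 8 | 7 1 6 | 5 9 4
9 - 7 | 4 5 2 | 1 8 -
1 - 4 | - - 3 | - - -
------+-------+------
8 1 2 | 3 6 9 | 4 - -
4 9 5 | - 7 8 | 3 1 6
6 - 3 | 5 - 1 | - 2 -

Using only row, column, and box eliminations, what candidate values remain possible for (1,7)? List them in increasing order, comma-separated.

6,7

Row 1 already contains {2, 3, 4, 5, 8}.
Column 7 already contains {1, 3, 4, 5, 9}.
Its 3×3 block (box 3) already contains {1, 3, 5, 9}.
Removing those from 1–9 leaves {6, 7} as the candidates for (1,7).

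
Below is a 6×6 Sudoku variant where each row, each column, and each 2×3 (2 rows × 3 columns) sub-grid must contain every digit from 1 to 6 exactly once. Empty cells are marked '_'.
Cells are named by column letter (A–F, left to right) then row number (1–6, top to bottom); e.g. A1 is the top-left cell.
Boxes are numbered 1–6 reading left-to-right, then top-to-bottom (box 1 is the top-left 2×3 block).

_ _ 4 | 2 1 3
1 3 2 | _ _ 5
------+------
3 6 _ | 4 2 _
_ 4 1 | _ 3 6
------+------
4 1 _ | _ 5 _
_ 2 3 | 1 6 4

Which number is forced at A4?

Cell A4 itself could take any of {2, 5} by direct elimination.
Consider where 2 can go in box 3.
C3 is out (row 3 already has a 2).
So the only cell in box 3 that can hold 2 is A4.
Therefore A4 = 2.

2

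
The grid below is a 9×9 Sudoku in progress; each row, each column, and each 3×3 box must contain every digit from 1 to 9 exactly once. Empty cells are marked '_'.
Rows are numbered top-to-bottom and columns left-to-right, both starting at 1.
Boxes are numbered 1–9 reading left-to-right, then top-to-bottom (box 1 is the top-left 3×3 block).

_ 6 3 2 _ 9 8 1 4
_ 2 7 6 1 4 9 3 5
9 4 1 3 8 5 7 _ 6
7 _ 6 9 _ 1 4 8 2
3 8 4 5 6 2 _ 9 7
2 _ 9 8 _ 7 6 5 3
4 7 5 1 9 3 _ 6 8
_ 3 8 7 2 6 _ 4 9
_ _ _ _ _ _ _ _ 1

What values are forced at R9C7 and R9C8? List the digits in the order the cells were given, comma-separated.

3,7

For R9C7:
  Consider where 3 can go in column 7.
  R5C7 is out (row 5 already has a 3).
  R7C7 is out (row 7 already has a 3).
  R8C7 is out (row 8 already has a 3).
  So the only cell in column 7 that can hold 3 is R9C7.
  So R9C7 = 3.
For R9C8:
  Consider where 7 can go in row 9.
  R9C1 is out (column 1 already has a 7). R9C2 is out (column 2 already has a 7). R9C3 is out (column 3 already has a 7). R9C4 is out (column 4 already has a 7). The remaining empty cells in row 9 are similarly blocked.
  So the only cell in row 9 that can hold 7 is R9C8.
  So R9C8 = 7.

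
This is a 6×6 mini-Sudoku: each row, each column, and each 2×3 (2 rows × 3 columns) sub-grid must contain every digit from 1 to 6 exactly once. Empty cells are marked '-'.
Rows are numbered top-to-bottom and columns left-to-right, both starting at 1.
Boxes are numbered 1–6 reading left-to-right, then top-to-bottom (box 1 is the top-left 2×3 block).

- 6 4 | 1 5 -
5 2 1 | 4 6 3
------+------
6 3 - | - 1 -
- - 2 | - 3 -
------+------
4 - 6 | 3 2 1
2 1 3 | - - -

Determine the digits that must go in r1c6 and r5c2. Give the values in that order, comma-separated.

For r1c6:
  Row 1 already contains {1, 4, 5, 6}.
  Column 6 already contains {1, 3}.
  Its 2×3 block (box 2) already contains {1, 3, 4, 5, 6}.
  The only value from 1–6 not eliminated is 2, so r1c6 = 2.
For r5c2:
  Row 5 already contains {1, 2, 3, 4, 6}.
  Column 2 already contains {1, 2, 3, 6}.
  Its 2×3 block (box 5) already contains {1, 2, 3, 4, 6}.
  The only value from 1–6 not eliminated is 5, so r5c2 = 5.

2,5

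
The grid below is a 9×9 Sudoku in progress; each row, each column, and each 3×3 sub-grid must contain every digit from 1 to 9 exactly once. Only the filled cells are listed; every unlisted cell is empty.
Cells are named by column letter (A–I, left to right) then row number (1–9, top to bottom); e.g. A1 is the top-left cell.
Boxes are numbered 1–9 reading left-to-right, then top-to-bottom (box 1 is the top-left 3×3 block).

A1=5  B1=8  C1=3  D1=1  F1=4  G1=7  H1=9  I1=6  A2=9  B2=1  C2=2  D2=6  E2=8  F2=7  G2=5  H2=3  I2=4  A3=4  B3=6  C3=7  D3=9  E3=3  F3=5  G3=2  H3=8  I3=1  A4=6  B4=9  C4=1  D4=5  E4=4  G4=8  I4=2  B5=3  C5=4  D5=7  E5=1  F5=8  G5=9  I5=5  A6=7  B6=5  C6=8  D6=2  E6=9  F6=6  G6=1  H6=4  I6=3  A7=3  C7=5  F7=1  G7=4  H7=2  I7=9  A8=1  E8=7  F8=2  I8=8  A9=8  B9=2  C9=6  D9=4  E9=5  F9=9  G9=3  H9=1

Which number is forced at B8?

4

Row 8 already contains {1, 2, 7, 8}.
Column B already contains {1, 2, 3, 5, 6, 8, 9}.
Its 3×3 block (box 7) already contains {1, 2, 3, 5, 6, 8}.
The only value from 1–9 not eliminated is 4, so B8 = 4.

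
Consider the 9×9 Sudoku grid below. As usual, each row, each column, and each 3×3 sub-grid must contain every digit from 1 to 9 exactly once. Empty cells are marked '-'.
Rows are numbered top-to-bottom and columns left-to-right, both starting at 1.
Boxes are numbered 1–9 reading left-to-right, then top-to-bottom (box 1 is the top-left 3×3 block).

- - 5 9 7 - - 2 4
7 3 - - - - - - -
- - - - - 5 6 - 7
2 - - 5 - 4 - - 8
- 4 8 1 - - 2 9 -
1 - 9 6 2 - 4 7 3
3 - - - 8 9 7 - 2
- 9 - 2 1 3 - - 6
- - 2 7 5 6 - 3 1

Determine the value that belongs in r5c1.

6

Cell r5c1 itself could take any of {5, 6} by direct elimination.
Consider where 6 can go in row 5.
r5c5 is out (box 5 already has a 6).
r5c6 is out (column 6 already has a 6).
r5c9 is out (column 9 already has a 6).
So the only cell in row 5 that can hold 6 is r5c1.
Therefore r5c1 = 6.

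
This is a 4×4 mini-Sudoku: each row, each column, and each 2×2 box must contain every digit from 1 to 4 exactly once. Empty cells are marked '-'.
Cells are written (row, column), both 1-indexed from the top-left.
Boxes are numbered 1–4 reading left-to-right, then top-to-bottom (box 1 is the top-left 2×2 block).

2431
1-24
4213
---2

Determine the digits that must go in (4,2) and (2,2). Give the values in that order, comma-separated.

1,3

For (4,2):
  Consider where 1 can go in column 2.
  (2,2) is out (row 2 already has a 1).
  So the only cell in column 2 that can hold 1 is (4,2).
  So (4,2) = 1.
For (2,2):
  Row 2 already contains {1, 2, 4}.
  Column 2 already contains {2, 4}.
  Its 2×2 block (box 1) already contains {1, 2, 4}.
  The only value from 1–4 not eliminated is 3, so (2,2) = 3.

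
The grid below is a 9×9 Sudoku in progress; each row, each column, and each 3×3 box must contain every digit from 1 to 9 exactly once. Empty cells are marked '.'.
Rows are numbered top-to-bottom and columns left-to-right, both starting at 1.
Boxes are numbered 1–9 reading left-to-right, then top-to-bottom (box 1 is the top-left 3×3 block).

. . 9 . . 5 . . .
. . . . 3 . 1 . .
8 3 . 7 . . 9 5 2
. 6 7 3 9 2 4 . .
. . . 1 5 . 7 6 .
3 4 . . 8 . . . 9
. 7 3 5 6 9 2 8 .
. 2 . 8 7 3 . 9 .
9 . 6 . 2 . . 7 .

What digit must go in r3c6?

6

Cell r3c6 itself could take any of {1, 4, 6} by direct elimination.
Consider where 6 can go in row 3.
r3c3 is out (column 3 already has a 6).
r3c5 is out (column 5 already has a 6).
So the only cell in row 3 that can hold 6 is r3c6.
Therefore r3c6 = 6.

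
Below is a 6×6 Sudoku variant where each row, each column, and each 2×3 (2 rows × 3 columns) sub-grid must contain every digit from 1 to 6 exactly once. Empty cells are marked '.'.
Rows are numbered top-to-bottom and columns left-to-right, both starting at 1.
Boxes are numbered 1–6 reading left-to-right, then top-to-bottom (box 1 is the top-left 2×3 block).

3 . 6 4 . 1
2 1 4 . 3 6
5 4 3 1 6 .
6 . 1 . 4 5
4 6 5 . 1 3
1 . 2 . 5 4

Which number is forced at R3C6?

Row 3 already contains {1, 3, 4, 5, 6}.
Column 6 already contains {1, 3, 4, 5, 6}.
Its 2×3 block (box 4) already contains {1, 4, 5, 6}.
The only value from 1–6 not eliminated is 2, so R3C6 = 2.

2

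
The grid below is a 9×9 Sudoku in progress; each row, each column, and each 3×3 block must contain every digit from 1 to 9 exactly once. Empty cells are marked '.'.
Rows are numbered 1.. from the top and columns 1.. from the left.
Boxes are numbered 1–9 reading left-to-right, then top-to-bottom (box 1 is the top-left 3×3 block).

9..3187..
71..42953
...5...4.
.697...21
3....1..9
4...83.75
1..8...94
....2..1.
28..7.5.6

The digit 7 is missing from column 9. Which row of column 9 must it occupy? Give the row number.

Consider where 7 can go in column 9.
row 1, column 9 is out (row 1 already has a 7).
row 3, column 9 is out (box 3 already has a 7).
So the only cell in column 9 that can hold 7 is row 8, column 9.
That is row 8.

8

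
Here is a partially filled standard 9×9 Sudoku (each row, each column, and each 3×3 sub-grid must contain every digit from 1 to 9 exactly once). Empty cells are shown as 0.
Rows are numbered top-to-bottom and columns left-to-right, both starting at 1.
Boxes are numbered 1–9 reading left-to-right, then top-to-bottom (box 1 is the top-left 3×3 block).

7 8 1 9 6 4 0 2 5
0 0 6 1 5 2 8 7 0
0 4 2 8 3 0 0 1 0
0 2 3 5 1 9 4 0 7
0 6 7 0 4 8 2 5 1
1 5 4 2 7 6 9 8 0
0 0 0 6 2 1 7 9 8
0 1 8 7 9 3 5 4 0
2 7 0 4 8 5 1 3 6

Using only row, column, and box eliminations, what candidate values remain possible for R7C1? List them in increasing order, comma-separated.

3,4,5

Row 7 already contains {1, 2, 6, 7, 8, 9}.
Column 1 already contains {1, 2, 7}.
Its 3×3 block (box 7) already contains {1, 2, 7, 8}.
Removing those from 1–9 leaves {3, 4, 5} as the candidates for R7C1.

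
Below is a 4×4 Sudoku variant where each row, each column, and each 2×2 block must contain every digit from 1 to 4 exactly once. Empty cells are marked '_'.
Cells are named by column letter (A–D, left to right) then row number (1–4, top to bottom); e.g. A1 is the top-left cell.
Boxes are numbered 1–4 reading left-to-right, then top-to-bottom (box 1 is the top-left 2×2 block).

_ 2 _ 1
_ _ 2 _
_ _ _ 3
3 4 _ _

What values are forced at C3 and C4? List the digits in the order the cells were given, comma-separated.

For C3:
  Consider where 4 can go in row 3.
  A3 is out (box 3 already has a 4).
  B3 is out (column B already has a 4).
  So the only cell in row 3 that can hold 4 is C3.
  So C3 = 4.
For C4:
  Row 4 already contains {3, 4}.
  Column C already contains {2}.
  Its 2×2 block (box 4) already contains {3}.
  The only value from 1–4 not eliminated is 1, so C4 = 1.

4,1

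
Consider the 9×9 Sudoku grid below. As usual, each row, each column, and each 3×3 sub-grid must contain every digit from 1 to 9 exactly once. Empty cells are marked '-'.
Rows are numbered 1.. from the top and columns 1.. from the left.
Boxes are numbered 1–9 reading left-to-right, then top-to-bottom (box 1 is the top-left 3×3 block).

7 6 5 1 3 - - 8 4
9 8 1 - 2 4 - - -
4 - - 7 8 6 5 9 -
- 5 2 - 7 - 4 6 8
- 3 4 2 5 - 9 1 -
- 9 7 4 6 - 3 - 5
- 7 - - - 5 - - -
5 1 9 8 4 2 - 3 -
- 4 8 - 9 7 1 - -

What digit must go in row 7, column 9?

9

Cell row 7, column 9 itself could take any of {2, 6, 9} by direct elimination.
Consider where 9 can go in box 9.
row 7, column 7 is out (column 7 already has a 9). row 7, column 8 is out (column 8 already has a 9). row 8, column 7 is out (row 8 already has a 9). row 8, column 9 is out (row 8 already has a 9). The remaining empty cells in box 9 are similarly blocked.
So the only cell in box 9 that can hold 9 is row 7, column 9.
Therefore row 7, column 9 = 9.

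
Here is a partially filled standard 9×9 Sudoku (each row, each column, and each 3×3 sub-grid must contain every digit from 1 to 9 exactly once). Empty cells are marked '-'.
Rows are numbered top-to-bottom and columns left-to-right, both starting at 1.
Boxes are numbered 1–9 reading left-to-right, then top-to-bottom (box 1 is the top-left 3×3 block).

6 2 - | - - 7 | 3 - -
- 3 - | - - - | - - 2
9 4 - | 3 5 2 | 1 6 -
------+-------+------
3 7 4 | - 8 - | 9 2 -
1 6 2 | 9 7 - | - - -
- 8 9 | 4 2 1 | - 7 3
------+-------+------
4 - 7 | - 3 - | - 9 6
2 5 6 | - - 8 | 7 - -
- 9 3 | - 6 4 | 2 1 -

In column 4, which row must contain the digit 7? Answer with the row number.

9

Consider where 7 can go in column 4.
r1c4 is out (row 1 already has a 7).
r2c4 is out (box 2 already has a 7).
r4c4 is out (row 4 already has a 7).
r7c4 is out (row 7 already has a 7).
r8c4 is out (row 8 already has a 7).
So the only cell in column 4 that can hold 7 is r9c4.
That is row 9.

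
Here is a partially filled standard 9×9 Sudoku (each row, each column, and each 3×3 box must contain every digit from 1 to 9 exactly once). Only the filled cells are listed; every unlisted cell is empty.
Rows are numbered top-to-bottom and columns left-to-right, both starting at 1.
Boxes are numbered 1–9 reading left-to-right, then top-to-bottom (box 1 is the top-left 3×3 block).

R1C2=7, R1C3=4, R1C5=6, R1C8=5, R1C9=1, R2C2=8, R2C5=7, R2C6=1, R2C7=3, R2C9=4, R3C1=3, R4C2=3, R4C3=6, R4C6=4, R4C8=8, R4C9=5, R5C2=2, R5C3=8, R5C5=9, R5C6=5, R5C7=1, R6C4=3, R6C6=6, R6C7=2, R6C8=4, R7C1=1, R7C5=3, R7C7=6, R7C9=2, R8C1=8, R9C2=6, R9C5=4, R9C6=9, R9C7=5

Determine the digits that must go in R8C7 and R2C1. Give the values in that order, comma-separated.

4,6

For R8C7:
  Consider where 4 can go in box 9.
  R7C8 is out (column 8 already has a 4).
  R8C8 is out (column 8 already has a 4).
  R8C9 is out (column 9 already has a 4).
  R9C8 is out (row 9 already has a 4).
  R9C9 is out (row 9 already has a 4).
  So the only cell in box 9 that can hold 4 is R8C7.
  So R8C7 = 4.
For R2C1:
  Consider where 6 can go in column 1.
  R1C1 is out (row 1 already has a 6).
  R4C1 is out (row 4 already has a 6).
  R5C1 is out (box 4 already has a 6).
  R6C1 is out (row 6 already has a 6).
  R9C1 is out (row 9 already has a 6).
  So the only cell in column 1 that can hold 6 is R2C1.
  So R2C1 = 6.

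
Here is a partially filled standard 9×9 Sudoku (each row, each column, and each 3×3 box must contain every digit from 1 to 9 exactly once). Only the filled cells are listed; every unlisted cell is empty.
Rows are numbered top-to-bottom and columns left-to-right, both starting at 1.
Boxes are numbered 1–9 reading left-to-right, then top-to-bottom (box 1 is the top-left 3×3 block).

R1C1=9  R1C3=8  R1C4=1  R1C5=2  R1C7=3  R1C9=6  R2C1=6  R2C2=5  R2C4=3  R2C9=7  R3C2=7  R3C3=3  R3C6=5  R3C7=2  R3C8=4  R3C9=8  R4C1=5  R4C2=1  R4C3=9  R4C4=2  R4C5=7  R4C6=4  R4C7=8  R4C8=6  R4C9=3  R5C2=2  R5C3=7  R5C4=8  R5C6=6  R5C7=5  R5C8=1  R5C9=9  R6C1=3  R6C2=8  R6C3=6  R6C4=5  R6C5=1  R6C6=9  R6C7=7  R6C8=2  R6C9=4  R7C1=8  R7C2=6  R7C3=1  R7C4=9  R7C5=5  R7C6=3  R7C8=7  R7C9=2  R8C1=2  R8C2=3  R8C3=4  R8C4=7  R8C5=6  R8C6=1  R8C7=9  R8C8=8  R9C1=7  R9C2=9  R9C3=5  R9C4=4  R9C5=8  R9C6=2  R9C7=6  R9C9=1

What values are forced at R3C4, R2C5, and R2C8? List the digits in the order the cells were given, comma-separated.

For R3C4:
  Row 3 already contains {2, 3, 4, 5, 7, 8}.
  Column 4 already contains {1, 2, 3, 4, 5, 7, 8, 9}.
  Its 3×3 block (box 2) already contains {1, 2, 3, 5}.
  The only value from 1–9 not eliminated is 6, so R3C4 = 6.
For R2C5:
  Consider where 4 can go in box 2.
  R1C6 is out (column 6 already has a 4).
  R2C6 is out (column 6 already has a 4).
  R3C4 is out (row 3 already has a 4).
  R3C5 is out (row 3 already has a 4).
  So the only cell in box 2 that can hold 4 is R2C5.
  So R2C5 = 4.
For R2C8:
  Row 2 already contains {3, 5, 6, 7}.
  Column 8 already contains {1, 2, 4, 6, 7, 8}.
  Its 3×3 block (box 3) already contains {2, 3, 4, 6, 7, 8}.
  The only value from 1–9 not eliminated is 9, so R2C8 = 9.

6,4,9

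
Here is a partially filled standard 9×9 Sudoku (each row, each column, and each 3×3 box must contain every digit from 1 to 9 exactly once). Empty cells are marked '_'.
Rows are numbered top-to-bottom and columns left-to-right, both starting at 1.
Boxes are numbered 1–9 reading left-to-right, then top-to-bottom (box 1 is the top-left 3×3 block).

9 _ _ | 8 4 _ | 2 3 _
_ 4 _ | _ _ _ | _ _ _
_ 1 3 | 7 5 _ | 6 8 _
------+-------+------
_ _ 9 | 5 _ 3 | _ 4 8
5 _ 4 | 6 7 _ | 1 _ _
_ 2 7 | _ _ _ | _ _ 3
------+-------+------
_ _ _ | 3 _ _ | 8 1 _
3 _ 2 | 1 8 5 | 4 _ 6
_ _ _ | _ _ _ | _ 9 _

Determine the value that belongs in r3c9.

Cell r3c9 itself could take any of {4, 9} by direct elimination.
Consider where 4 can go in column 9.
r1c9 is out (row 1 already has a 4).
r2c9 is out (row 2 already has a 4).
r5c9 is out (row 5 already has a 4).
r7c9 is out (box 9 already has a 4).
r9c9 is out (box 9 already has a 4).
So the only cell in column 9 that can hold 4 is r3c9.
Therefore r3c9 = 4.

4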